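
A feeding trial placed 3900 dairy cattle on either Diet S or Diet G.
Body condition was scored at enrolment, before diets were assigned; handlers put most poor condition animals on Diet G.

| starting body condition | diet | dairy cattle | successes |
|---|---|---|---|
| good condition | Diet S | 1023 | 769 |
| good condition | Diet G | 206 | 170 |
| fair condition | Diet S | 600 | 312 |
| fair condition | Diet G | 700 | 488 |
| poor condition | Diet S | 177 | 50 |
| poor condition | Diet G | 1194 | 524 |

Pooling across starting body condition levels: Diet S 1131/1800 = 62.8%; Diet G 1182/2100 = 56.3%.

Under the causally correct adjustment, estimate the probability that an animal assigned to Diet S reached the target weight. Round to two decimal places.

0.51

Since starting body condition is a pre-existing factor (not a product of the diet) and it affects the outcome on its own, it is a confounder. The stratified rates, not the pooled rate, identify the causal effect.
Standardising Diet S to the population starting body condition mix: 0.315·769/1023 + 0.333·312/600 + 0.352·50/177 = 0.510.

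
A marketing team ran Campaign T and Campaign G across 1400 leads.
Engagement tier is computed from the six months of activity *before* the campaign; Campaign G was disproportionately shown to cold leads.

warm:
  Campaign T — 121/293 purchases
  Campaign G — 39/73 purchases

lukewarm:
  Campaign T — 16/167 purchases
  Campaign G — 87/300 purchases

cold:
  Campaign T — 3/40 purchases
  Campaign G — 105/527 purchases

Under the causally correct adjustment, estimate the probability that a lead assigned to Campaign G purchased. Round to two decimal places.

Campaign G is higher inside every engagement tier stratum but Campaign T is higher in aggregate. Whether to stratify depends on how engagement tier relates to the campaign.
The imbalance in engagement tier arose from how leads were allocated, not from anything the campaign did; and engagement tier independently affects the outcome. The pooled gap is confounded — condition on engagement tier.
Standardising Campaign G to the population engagement tier mix: 0.261·39/73 + 0.334·87/300 + 0.405·105/527 = 0.317.

0.32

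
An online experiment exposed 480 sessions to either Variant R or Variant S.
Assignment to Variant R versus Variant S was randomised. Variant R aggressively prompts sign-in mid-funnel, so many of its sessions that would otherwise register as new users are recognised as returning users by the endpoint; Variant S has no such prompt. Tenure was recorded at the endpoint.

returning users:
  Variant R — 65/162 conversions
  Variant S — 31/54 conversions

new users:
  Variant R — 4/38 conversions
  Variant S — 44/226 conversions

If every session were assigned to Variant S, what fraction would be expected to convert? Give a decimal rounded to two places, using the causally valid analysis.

0.27

The user tenure-specific comparison favours Variant S throughout, but the pooled figures favour Variant R. The question is whether to condition on user tenure.
User tenure is downstream of the variant. One should not condition on a consequence of treatment, so the overall rates are the right comparison.
So P(outcome | do(Variant S)) is just the pooled rate for Variant S: 75/280 = 0.268.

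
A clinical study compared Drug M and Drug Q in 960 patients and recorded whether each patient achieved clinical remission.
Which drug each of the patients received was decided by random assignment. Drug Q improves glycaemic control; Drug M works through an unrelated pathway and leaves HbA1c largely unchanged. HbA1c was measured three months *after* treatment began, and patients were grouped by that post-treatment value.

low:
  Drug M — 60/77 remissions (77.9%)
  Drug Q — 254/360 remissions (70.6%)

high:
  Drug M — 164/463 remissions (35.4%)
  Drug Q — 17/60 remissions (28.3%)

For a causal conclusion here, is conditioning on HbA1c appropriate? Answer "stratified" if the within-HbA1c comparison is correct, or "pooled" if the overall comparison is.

pooled

The stratified and pooled comparisons disagree (Drug M wins within each HbA1c; Drug Q wins overall), so the answer turns on the causal role of HbA1c.
Stratifying would compare drugs among patients the drugs themselves sorted into HbA1c groups — a form of selection on an intermediate. The unconditioned pooled rates give the total causal effect.
Pooled: Drug M 41.5% vs Drug Q 64.5%; Drug Q is higher overall.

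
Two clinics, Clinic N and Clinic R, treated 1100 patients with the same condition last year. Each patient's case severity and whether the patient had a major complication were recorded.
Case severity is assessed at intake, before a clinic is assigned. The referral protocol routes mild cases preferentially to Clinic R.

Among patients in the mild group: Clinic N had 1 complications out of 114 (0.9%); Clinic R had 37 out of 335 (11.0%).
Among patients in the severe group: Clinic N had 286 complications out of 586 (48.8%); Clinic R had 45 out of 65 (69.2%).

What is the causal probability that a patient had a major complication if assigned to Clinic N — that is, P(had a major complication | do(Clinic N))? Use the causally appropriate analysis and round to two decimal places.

Clinic N is lower inside every case severity stratum but Clinic R is lower in aggregate. Whether to stratify depends on how case severity relates to the clinic.
The imbalance in case severity arose from how patients were allocated, not from anything the clinic did; and case severity independently affects the outcome. The pooled gap is confounded — condition on case severity.
Standardising Clinic N to the population case severity mix: 0.408·1/114 + 0.592·286/586 = 0.292.

0.29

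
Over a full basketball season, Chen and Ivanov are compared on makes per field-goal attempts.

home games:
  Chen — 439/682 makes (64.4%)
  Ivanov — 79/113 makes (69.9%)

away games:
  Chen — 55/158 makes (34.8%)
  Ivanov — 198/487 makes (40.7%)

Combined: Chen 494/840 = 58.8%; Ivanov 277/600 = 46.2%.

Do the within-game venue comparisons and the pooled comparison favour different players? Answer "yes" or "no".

Within each game venue level (home games 64.4% vs 69.9%; away games 34.8% vs 40.7%), Ivanov has the higher rate every time. Pooled: 58.8% vs 46.2% — Chen has the higher rate overall. The two comparisons disagree.

yes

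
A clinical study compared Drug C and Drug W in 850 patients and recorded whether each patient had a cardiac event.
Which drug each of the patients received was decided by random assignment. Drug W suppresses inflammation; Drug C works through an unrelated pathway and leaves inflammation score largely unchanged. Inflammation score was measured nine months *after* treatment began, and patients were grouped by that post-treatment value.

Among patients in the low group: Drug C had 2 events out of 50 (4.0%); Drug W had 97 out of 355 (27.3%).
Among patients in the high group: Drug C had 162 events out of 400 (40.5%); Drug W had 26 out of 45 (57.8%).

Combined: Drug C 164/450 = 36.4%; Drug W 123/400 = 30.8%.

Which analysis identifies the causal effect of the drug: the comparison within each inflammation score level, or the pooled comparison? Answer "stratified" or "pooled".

pooled

The distribution of inflammation score is itself part of what the drug does — it is an intermediate outcome. Holding it fixed would remove that part of the effect; the total effect is the pooled difference.
Pooled: Drug C 36.4% vs Drug W 30.8%; Drug W is lower overall.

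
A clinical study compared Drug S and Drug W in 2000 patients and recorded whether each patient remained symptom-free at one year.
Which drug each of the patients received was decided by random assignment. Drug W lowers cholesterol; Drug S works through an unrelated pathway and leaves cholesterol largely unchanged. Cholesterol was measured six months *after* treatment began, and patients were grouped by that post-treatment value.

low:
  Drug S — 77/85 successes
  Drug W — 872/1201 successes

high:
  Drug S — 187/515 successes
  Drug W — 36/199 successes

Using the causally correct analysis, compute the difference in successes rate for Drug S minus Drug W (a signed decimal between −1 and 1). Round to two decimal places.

-0.21

Cholesterol is downstream of the drug. One should not condition on a consequence of treatment, so the overall rates are the right comparison.
The causal difference is the pooled difference: 0.440 − 0.649 = -0.209.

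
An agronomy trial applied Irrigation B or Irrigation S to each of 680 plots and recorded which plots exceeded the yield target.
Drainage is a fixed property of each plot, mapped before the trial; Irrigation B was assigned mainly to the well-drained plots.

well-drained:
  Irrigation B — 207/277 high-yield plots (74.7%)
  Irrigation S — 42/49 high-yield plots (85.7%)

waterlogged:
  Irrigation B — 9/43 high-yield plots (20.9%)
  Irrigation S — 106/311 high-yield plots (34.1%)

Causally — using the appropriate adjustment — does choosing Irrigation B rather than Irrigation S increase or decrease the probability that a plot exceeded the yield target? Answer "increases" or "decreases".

Within every field drainage level Irrigation S has the higher rate, yet pooled Irrigation B does — Simpson's reversal.
Since field drainage is a pre-existing factor (not a product of the irrigation) and it affects the outcome on its own, it is a confounder. The stratified rates, not the pooled rate, identify the causal effect.
Within each level — well-drained: 74.7% vs 85.7%; waterlogged: 20.9% vs 34.1% — Irrigation S is higher every time.

decreases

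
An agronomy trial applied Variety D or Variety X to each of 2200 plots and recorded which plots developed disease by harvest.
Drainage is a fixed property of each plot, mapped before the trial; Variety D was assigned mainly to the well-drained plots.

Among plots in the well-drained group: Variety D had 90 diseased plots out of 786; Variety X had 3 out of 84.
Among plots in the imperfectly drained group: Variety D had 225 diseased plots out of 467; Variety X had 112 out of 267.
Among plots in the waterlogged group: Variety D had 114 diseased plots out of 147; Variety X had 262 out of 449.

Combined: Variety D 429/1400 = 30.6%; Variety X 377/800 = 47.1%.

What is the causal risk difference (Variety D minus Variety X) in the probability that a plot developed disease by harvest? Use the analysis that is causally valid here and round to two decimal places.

Field drainage satisfies the back-door criterion: it is not a descendant of the variety, and it blocks the spurious path from variety to outcome. Adjusting for it (i.e., using the within-field drainage rates) gives the causal effect.
Adjusting over the population distribution of field drainage: 0.395·(0.115−0.036) + 0.334·(0.482−0.419) + 0.271·(0.776−0.584) = +0.104.

+0.10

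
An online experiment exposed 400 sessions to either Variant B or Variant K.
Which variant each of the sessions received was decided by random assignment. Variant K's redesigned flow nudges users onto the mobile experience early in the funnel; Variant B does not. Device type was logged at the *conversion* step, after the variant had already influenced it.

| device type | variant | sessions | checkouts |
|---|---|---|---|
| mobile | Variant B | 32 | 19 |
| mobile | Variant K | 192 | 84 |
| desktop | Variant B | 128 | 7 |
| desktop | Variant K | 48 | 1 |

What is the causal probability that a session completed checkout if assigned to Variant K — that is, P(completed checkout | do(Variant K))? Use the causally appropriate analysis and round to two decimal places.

0.35

Device type is recorded after the variant and is itself shifted by it — it sits on the causal path from variant to outcome. Conditioning on a mediator would strip out part of the effect we want; the pooled comparison gives the total causal effect.
So P(outcome | do(Variant K)) is just the pooled rate for Variant K: 85/240 = 0.354.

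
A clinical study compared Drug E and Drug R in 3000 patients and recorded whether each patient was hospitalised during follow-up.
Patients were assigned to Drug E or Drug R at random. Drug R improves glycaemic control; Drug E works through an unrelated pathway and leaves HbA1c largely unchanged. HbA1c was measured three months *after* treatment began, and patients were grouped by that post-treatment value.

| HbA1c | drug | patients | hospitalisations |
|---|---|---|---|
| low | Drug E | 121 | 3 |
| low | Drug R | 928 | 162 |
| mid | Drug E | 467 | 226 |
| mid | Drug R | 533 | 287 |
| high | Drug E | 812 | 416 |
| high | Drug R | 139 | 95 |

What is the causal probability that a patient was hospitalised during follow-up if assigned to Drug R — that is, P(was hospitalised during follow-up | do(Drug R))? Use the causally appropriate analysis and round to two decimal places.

0.34

HbA1c here is a post-treatment variable shaped by the drug; conditioning on it would introduce bias rather than remove it. The overall comparison is the causal one.
So P(outcome | do(Drug R)) is just the pooled rate for Drug R: 544/1600 = 0.340.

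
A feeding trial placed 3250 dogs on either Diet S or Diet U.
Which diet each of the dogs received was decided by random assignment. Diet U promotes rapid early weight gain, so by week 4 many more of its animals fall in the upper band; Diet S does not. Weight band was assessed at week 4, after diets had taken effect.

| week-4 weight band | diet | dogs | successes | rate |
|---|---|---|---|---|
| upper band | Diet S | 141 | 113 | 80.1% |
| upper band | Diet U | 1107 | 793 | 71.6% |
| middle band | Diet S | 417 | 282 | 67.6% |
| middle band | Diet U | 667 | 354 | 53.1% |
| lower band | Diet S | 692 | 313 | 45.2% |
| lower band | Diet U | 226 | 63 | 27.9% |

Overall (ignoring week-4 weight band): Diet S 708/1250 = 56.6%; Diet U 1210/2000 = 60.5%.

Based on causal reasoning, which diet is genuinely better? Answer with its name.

Week-4 weight band lies on the pathway diet → week-4 weight band → outcome, so adjusting for it blocks the indirect effect. For the total causal effect of diet, use the unadjusted pooled rates.
Pooled: Diet S 56.6% vs Diet U 60.5%; Diet U is higher overall.

Diet U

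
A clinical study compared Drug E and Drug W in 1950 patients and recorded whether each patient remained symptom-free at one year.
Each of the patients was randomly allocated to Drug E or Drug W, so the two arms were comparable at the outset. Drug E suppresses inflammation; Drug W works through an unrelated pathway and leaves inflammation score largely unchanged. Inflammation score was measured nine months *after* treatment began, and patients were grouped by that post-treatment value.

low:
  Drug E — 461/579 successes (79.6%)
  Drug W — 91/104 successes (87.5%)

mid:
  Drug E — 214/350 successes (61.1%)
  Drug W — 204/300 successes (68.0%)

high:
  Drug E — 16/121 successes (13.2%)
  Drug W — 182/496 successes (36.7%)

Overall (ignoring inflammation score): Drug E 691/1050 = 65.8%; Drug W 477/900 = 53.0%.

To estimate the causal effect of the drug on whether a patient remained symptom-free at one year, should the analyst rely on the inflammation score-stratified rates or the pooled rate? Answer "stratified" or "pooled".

pooled

Drug W is higher inside every inflammation score stratum but Drug E is higher in aggregate. Whether to stratify depends on how inflammation score relates to the drug.
Inflammation score is recorded after the drug and is itself shifted by it — it sits on the causal path from drug to outcome. Conditioning on a mediator would strip out part of the effect we want; the pooled comparison gives the total causal effect.
Pooled: Drug E 65.8% vs Drug W 53.0%; Drug E is higher overall.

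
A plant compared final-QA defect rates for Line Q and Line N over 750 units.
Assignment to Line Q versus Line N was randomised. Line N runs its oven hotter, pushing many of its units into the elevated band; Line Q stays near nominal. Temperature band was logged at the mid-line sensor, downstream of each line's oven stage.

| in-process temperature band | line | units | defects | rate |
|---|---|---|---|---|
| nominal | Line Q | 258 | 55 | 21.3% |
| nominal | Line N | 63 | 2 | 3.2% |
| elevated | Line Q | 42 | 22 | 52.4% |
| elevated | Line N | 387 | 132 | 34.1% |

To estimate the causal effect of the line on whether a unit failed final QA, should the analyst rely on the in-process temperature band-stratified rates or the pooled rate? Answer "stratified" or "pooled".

pooled

Line N is lower inside every in-process temperature band stratum but Line Q is lower in aggregate. Whether to stratify depends on how in-process temperature band relates to the line.
Stratifying would compare lines among units the lines themselves sorted into in-process temperature band groups — a form of selection on an intermediate. The unconditioned pooled rates give the total causal effect.
Pooled: Line Q 25.7% vs Line N 29.8%; Line Q is lower overall.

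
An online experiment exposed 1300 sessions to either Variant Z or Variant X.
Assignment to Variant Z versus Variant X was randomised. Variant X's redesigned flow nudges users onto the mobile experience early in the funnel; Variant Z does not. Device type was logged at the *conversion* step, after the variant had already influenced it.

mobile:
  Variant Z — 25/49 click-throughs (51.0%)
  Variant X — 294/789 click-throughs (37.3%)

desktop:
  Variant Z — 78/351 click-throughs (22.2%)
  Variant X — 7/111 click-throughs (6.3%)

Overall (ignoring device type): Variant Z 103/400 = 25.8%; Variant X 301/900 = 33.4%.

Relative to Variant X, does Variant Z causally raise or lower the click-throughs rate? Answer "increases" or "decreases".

The device type-specific comparison favours Variant Z throughout, but the pooled figures favour Variant X. The question is whether to condition on device type.
The distribution of device type is itself part of what the variant does — it is an intermediate outcome. Holding it fixed would remove that part of the effect; the total effect is the pooled difference.
Pooled: Variant Z 25.8% vs Variant X 33.4%; Variant X is higher overall.

decreases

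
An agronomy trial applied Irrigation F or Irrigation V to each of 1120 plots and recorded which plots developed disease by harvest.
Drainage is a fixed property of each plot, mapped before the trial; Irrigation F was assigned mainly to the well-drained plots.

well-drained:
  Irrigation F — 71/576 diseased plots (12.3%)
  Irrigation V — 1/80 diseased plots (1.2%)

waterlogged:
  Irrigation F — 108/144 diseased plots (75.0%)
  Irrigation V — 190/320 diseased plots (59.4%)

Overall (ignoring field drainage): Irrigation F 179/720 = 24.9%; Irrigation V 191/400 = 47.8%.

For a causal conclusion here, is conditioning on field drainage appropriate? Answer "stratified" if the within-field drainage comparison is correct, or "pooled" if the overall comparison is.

Since field drainage is a pre-existing factor (not a product of the irrigation) and it affects the outcome on its own, it is a confounder. The stratified rates, not the pooled rate, identify the causal effect.
Within each level — well-drained: 12.3% vs 1.2%; waterlogged: 75.0% vs 59.4% — Irrigation V is lower every time.

stratified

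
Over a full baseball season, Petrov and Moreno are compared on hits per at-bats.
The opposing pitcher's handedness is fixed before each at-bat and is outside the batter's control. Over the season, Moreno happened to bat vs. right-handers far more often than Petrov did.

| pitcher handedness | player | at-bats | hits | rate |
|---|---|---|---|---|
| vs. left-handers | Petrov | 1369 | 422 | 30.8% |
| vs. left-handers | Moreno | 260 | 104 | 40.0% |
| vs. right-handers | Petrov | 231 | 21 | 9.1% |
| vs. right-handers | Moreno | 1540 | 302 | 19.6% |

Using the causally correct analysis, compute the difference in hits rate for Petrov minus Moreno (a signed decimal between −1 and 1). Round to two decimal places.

-0.10

Within every pitcher handedness level Moreno has the higher rate, yet pooled Petrov does — Simpson's reversal.
Pitcher handedness satisfies the back-door criterion: it is not a descendant of the player, and it blocks the spurious path from player to outcome. Adjusting for it (i.e., using the within-pitcher handedness rates) gives the causal effect.
Adjusting over the population distribution of pitcher handedness: 0.479·(0.308−0.400) + 0.521·(0.091−0.196) = -0.099.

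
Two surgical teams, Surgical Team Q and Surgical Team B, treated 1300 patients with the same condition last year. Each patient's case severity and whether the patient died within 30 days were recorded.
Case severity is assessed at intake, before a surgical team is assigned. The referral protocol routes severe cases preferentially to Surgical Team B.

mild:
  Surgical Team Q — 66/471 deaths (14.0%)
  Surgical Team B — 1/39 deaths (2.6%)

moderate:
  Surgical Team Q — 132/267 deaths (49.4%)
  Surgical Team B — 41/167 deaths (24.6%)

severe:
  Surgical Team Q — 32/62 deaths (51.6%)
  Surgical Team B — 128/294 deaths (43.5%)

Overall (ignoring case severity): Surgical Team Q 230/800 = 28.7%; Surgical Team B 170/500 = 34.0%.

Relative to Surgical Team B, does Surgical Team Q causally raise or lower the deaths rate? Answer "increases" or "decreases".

increases

Nothing the surgical team does changes case severity; the imbalance is an allocation artefact. With case severity also predicting the outcome, the pooled figure is confounded, and the within-stratum comparison is the causal one.
Within each level — mild: 14.0% vs 2.6%; moderate: 49.4% vs 24.6%; severe: 51.6% vs 43.5% — Surgical Team B is lower every time.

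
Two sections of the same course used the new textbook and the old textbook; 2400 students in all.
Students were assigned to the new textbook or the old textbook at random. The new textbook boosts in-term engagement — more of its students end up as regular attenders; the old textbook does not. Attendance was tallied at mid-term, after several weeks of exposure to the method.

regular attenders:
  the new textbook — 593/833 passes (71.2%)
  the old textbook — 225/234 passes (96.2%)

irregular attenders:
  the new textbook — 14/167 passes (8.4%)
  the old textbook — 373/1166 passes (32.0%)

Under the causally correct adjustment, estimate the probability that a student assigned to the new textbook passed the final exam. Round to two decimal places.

The mid-term attendance-specific comparison favours the old textbook throughout, but the pooled figures favour the new textbook. The question is whether to condition on mid-term attendance.
Stratifying would compare teaching methods among students the teaching methods themselves sorted into mid-term attendance groups — a form of selection on an intermediate. The unconditioned pooled rates give the total causal effect.
So P(outcome | do(the new textbook)) is just the pooled rate for the new textbook: 607/1000 = 0.607.

0.61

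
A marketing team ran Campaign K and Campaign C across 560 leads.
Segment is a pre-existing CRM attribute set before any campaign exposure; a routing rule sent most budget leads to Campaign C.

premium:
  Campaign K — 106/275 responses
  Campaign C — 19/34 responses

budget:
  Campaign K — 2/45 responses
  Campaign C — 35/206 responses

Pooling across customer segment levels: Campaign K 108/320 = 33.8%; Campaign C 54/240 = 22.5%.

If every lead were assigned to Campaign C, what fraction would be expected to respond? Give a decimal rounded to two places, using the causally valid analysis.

Customer segment is set before the campaign has any effect — it is not caused by the campaign — and it independently drives the outcome. That makes it a confounder, so the causal comparison is within customer segment levels.
Standardising Campaign C to the population customer segment mix: 0.552·19/34 + 0.448·35/206 = 0.385.

0.38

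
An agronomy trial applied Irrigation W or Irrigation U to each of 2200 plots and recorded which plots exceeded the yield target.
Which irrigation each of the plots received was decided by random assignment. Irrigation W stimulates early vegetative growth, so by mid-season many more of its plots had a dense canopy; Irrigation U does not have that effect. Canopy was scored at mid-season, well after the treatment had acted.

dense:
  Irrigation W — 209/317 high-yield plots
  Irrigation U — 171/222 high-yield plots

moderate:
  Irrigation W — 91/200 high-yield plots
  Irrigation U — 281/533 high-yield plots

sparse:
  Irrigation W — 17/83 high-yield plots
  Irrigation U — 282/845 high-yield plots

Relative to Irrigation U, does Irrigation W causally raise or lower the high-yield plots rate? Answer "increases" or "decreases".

Irrigation U is higher inside every mid-season canopy stratum but Irrigation W is higher in aggregate. Whether to stratify depends on how mid-season canopy relates to the irrigation.
Mid-season canopy here is a post-treatment variable shaped by the irrigation; conditioning on it would introduce bias rather than remove it. The overall comparison is the causal one.
Pooled: Irrigation W 52.8% vs Irrigation U 45.9%; Irrigation W is higher overall.

increases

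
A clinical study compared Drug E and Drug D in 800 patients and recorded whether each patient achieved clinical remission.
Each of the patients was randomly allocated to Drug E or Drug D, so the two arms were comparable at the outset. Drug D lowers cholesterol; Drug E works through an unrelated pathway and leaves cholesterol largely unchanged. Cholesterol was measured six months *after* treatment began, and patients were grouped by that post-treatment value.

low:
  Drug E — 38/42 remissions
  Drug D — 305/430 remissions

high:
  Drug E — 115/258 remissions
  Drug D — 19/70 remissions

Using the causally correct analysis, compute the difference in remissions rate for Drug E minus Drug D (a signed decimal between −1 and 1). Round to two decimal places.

-0.14

The stratified and pooled comparisons disagree (Drug E wins within each cholesterol; Drug D wins overall), so the answer turns on the causal role of cholesterol.
Stratifying would compare drugs among patients the drugs themselves sorted into cholesterol groups — a form of selection on an intermediate. The unconditioned pooled rates give the total causal effect.
The causal difference is the pooled difference: 0.510 − 0.648 = -0.138.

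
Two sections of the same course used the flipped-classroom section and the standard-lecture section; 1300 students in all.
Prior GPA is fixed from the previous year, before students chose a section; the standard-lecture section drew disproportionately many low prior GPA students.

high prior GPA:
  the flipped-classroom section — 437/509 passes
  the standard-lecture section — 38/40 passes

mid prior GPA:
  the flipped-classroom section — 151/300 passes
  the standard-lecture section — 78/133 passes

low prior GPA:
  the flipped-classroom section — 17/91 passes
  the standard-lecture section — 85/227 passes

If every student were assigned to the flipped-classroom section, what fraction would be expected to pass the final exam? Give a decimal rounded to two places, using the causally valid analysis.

0.58

Within every prior GPA band level the standard-lecture section has the higher rate, yet pooled the flipped-classroom section does — Simpson's reversal.
Prior GPA band is set before the teaching method has any effect — it is not caused by the teaching method — and it independently drives the outcome. That makes it a confounder, so the causal comparison is within prior GPA band levels.
Standardising the flipped-classroom section to the population prior GPA band mix: 0.422·437/509 + 0.333·151/300 + 0.245·17/91 = 0.576.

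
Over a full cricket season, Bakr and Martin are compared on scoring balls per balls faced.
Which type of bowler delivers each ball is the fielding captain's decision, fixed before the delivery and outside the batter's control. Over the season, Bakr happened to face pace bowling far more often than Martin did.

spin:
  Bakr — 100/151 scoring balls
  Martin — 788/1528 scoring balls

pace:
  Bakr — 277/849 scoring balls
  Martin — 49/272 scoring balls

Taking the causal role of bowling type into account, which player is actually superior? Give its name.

Bakr

Bakr is higher inside every bowling type stratum but Martin is higher in aggregate. Whether to stratify depends on how bowling type relates to the player.
Bowling type differs across players for reasons unrelated to any effect of the player itself, and it separately predicts the outcome — a classic confounder. We must compare within bowling type levels.
Within each level — spin: 66.2% vs 51.6%; pace: 32.6% vs 18.0% — Bakr is higher every time.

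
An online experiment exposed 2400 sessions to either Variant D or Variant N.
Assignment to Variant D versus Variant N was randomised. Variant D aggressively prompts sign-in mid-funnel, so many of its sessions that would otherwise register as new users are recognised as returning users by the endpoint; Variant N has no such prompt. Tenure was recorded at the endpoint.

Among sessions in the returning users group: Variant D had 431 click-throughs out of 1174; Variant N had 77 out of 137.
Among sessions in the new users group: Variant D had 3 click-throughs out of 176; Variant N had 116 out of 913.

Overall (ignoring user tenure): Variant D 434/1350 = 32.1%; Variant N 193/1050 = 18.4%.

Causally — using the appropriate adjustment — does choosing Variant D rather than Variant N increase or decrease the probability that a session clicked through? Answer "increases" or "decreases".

Variant N is higher inside every user tenure stratum but Variant D is higher in aggregate. Whether to stratify depends on how user tenure relates to the variant.
Because the variant influences user tenure, user tenure is a post-treatment mediator, not a confounder. Stratifying on it would bias the estimate; the causal effect is the crude pooled difference.
Pooled: Variant D 32.1% vs Variant N 18.4%; Variant D is higher overall.

increases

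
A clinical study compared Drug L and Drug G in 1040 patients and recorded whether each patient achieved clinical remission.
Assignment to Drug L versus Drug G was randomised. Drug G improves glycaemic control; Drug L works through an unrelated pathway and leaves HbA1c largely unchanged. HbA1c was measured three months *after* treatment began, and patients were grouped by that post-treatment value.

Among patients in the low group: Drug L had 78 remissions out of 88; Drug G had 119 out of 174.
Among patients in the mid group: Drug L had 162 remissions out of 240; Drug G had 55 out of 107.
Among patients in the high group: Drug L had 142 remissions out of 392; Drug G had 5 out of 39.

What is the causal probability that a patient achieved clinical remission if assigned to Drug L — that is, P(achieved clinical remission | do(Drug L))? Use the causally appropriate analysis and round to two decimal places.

Stratifying would compare drugs among patients the drugs themselves sorted into HbA1c groups — a form of selection on an intermediate. The unconditioned pooled rates give the total causal effect.
So P(outcome | do(Drug L)) is just the pooled rate for Drug L: 382/720 = 0.531.

0.53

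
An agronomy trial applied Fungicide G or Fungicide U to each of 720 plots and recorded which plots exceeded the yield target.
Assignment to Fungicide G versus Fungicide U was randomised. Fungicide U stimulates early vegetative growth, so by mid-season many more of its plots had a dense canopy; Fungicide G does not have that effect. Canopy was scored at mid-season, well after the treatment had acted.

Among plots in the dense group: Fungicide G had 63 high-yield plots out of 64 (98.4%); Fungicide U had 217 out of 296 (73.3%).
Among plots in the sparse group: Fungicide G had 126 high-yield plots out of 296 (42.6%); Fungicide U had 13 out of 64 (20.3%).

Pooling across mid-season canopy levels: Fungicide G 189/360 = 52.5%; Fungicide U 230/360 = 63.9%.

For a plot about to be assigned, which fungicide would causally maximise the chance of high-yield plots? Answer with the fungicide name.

Fungicide U

The distribution of mid-season canopy is itself part of what the fungicide does — it is an intermediate outcome. Holding it fixed would remove that part of the effect; the total effect is the pooled difference.
Pooled: Fungicide G 52.5% vs Fungicide U 63.9%; Fungicide U is higher overall.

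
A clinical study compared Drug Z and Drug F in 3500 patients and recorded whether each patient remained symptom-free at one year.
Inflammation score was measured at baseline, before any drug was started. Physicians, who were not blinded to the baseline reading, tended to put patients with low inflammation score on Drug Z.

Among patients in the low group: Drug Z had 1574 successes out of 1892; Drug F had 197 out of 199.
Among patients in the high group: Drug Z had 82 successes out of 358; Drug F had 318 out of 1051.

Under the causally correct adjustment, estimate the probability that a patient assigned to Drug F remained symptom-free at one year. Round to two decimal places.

Since inflammation score is a pre-existing factor (not a product of the drug) and it affects the outcome on its own, it is a confounder. The stratified rates, not the pooled rate, identify the causal effect.
Standardising Drug F to the population inflammation score mix: 0.597·197/199 + 0.403·318/1051 = 0.713.

0.71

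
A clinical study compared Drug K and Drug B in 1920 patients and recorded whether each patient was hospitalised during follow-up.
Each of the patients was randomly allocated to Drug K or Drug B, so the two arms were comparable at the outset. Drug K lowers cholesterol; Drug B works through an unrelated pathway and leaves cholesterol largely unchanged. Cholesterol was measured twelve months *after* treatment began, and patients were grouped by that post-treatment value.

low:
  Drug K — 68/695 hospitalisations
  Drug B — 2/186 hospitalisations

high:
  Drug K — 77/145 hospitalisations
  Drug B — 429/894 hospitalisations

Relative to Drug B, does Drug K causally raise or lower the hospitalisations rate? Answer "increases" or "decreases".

decreases

Drug B is lower inside every cholesterol stratum but Drug K is lower in aggregate. Whether to stratify depends on how cholesterol relates to the drug.
Cholesterol lies on the pathway drug → cholesterol → outcome, so adjusting for it blocks the indirect effect. For the total causal effect of drug, use the unadjusted pooled rates.
Pooled: Drug K 17.3% vs Drug B 39.9%; Drug K is lower overall.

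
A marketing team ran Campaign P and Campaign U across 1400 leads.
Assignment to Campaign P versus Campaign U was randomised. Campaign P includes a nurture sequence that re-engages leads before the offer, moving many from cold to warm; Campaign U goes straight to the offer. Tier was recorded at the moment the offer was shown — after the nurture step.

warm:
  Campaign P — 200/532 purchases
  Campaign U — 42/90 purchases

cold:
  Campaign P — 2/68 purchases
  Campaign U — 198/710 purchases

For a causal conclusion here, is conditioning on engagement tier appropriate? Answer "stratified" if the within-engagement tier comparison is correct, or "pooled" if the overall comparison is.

Campaign U is higher inside every engagement tier stratum but Campaign P is higher in aggregate. Whether to stratify depends on how engagement tier relates to the campaign.
Engagement tier is recorded after the campaign and is itself shifted by it — it sits on the causal path from campaign to outcome. Conditioning on a mediator would strip out part of the effect we want; the pooled comparison gives the total causal effect.
Pooled: Campaign P 33.7% vs Campaign U 30.0%; Campaign P is higher overall.

pooled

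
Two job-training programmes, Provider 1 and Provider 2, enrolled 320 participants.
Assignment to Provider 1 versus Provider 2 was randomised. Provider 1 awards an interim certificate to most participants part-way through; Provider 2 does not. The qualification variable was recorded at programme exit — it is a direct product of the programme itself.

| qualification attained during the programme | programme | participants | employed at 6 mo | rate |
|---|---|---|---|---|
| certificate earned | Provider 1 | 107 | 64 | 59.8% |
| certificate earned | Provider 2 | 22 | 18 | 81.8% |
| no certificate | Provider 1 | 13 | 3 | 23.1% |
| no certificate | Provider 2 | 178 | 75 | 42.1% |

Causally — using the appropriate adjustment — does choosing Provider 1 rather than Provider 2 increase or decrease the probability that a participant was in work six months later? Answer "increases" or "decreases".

increases

Qualification attained during the programme is downstream of the programme. One should not condition on a consequence of treatment, so the overall rates are the right comparison.
Pooled: Provider 1 55.8% vs Provider 2 46.5%; Provider 1 is higher overall.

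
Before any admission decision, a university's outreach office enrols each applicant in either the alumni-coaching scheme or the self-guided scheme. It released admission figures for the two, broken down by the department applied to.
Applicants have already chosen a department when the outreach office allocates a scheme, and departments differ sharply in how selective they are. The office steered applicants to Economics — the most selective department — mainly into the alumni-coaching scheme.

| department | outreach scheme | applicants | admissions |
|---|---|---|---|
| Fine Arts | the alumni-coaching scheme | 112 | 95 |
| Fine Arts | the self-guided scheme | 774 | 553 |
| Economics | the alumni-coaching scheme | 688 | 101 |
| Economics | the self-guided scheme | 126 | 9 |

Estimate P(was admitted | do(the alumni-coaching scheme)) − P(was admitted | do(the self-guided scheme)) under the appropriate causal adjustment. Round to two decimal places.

Within every department level the alumni-coaching scheme has the higher rate, yet pooled the self-guided scheme does — Simpson's reversal.
The imbalance in department arose from how applicants were allocated, not from anything the outreach scheme did; and department independently affects the outcome. The pooled gap is confounded — condition on department.
Adjusting over the population distribution of department: 0.521·(0.848−0.714) + 0.479·(0.147−0.071) = +0.106.

+0.11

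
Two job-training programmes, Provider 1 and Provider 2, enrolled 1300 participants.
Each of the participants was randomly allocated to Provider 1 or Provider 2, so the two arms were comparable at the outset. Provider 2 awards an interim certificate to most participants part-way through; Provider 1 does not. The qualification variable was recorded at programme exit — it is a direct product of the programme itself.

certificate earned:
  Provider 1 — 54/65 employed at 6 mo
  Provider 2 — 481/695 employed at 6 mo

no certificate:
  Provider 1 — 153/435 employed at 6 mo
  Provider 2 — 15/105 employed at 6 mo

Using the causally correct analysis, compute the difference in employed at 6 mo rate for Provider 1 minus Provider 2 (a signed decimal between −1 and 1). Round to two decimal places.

-0.21

Qualification attained during the programme here is a post-treatment variable shaped by the programme; conditioning on it would introduce bias rather than remove it. The overall comparison is the causal one.
The causal difference is the pooled difference: 0.414 − 0.620 = -0.206.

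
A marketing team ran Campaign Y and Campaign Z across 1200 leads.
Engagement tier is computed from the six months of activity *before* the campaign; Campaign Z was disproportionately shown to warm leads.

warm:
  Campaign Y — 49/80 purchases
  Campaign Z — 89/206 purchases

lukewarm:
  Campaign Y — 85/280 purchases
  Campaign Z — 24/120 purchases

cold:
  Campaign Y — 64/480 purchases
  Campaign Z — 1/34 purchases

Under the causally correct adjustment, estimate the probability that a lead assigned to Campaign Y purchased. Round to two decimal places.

0.30

Campaign Y is higher inside every engagement tier stratum but Campaign Z is higher in aggregate. Whether to stratify depends on how engagement tier relates to the campaign.
The imbalance in engagement tier arose from how leads were allocated, not from anything the campaign did; and engagement tier independently affects the outcome. The pooled gap is confounded — condition on engagement tier.
Standardising Campaign Y to the population engagement tier mix: 0.238·49/80 + 0.333·85/280 + 0.428·64/480 = 0.304.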